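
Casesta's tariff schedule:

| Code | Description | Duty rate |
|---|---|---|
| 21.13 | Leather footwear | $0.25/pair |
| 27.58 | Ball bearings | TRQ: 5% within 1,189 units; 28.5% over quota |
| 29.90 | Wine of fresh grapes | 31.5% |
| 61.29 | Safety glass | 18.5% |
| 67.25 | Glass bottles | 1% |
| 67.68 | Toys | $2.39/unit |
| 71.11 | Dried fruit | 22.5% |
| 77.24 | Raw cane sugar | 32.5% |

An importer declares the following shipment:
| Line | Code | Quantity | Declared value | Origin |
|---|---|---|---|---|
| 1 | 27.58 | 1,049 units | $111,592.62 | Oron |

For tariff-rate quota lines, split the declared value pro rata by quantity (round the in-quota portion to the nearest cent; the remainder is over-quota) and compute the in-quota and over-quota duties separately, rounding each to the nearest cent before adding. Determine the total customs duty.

$5,579.63

Line 1 (27.58, Oron, 1,049 units, $111,592.62):
Code 27.58 is under a tariff-rate quota (threshold 1,189 units). Quantity 1,049 units is within the quota, so the in-quota rate 5% applies to the full value.
Duty = $111,592.62 × 5% = $5,579.63.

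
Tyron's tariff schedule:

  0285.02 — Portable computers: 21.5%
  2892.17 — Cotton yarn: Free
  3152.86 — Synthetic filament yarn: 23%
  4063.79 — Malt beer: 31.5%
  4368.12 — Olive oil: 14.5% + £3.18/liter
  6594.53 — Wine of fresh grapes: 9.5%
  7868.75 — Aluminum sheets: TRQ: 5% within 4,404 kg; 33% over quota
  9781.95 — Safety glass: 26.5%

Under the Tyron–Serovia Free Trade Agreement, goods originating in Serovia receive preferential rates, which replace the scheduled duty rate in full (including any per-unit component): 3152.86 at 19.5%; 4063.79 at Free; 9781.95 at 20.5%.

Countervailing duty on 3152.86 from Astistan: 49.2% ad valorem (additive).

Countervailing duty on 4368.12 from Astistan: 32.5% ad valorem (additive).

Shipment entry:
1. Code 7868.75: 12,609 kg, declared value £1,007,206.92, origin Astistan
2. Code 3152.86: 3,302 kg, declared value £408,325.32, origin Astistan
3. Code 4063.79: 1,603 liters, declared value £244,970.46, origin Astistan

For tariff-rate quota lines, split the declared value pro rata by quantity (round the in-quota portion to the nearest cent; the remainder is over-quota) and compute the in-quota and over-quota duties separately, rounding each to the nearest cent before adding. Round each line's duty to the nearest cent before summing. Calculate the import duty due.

£605,853.23

Line 1 (7868.75, Astistan, 12,609 kg, £1,007,206.92):
Code 7868.75 is under a tariff-rate quota (threshold 4,404 kg). In-quota: 4,404 kg at 5%; over-quota: 8,205 kg at 33%.
Pro-rata value split: in-quota = £1,007,206.92 × 4,404/12,609 = £351,791.52; over-quota = £1,007,206.92 − £351,791.52 = £655,415.40.
In-quota duty = £351,791.52 × 5% = £17,589.58. Over-quota duty = £655,415.40 × 33% = £216,287.08.
Line duty = £17,589.58 + £216,287.08 = £233,876.66.
Line 2 (3152.86, Astistan, 3,302 kg, £408,325.32):
Base rate for 3152.86 is 23%.
3152.86 has an FTA preferential rate, but origin Astistan is not Serovia; base rate stands.
Additional duty on 3152.86 from Astistan: +49.2%. Applied ad valorem rate: 23% + 49.2% = 72.2%.
Duty = £408,325.32 × 72.2% = £294,810.88.
Line 3 (4063.79, Astistan, 1,603 liters, £244,970.46):
Base rate for 4063.79 is 31.5%.
4063.79 has an FTA preferential rate, but origin Astistan is not Serovia; base rate stands.
Duty = £244,970.46 × 31.5% = £77,165.69.
Total = £233,876.66 + £294,810.88 + £77,165.69 = £605,853.23.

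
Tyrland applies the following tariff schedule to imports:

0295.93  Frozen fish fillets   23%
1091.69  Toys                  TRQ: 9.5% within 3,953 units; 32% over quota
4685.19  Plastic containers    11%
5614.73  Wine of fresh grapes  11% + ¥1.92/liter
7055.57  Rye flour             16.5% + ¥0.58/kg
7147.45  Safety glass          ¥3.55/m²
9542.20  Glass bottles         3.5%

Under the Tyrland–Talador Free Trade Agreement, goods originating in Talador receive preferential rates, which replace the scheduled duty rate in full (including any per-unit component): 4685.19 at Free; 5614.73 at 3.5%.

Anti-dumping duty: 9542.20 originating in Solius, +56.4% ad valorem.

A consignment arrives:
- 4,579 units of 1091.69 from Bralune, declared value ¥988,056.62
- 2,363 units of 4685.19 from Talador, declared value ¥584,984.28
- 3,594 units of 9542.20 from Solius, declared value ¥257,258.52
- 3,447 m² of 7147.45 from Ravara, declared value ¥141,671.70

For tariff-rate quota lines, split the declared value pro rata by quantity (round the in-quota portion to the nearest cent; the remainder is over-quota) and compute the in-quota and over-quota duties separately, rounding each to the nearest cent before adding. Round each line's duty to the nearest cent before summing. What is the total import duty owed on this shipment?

¥290,592.69

Line 1 (1091.69, Bralune, 4,579 units, ¥988,056.62):
Code 1091.69 is under a tariff-rate quota (threshold 3,953 units). In-quota: 3,953 units at 9.5%; over-quota: 626 units at 32%.
Pro-rata value split: in-quota = ¥988,056.62 × 3,953/4,579 = ¥852,978.34; over-quota = ¥988,056.62 − ¥852,978.34 = ¥135,078.28.
In-quota duty = ¥852,978.34 × 9.5% = ¥81,032.94. Over-quota duty = ¥135,078.28 × 32% = ¥43,225.05.
Line duty = ¥81,032.94 + ¥43,225.05 = ¥124,257.99.
Line 2 (4685.19, Talador, 2,363 units, ¥584,984.28):
Base rate for 4685.19 is 11%.
Origin Talador qualifies under the Tyrland–Talador agreement and 4685.19 is covered: preferential rate Free applies instead.
Duty = ¥584,984.28 × 0% = ¥0.00.
Line 3 (9542.20, Solius, 3,594 units, ¥257,258.52):
Base rate for 9542.20 is 3.5%.
Additional duty on 9542.20 from Solius: +56.4%. Applied ad valorem rate: 3.5% + 56.4% = 59.9%.
Duty = ¥257,258.52 × 59.9% = ¥154,097.85.
Line 4 (7147.45, Ravara, 3,447 m², ¥141,671.70):
Base rate for 7147.45 is ¥3.55/m².
Duty = 3,447 × ¥3.55 = ¥12,236.85.
Total = ¥124,257.99 + ¥0.00 + ¥154,097.85 + ¥12,236.85 = ¥290,592.69.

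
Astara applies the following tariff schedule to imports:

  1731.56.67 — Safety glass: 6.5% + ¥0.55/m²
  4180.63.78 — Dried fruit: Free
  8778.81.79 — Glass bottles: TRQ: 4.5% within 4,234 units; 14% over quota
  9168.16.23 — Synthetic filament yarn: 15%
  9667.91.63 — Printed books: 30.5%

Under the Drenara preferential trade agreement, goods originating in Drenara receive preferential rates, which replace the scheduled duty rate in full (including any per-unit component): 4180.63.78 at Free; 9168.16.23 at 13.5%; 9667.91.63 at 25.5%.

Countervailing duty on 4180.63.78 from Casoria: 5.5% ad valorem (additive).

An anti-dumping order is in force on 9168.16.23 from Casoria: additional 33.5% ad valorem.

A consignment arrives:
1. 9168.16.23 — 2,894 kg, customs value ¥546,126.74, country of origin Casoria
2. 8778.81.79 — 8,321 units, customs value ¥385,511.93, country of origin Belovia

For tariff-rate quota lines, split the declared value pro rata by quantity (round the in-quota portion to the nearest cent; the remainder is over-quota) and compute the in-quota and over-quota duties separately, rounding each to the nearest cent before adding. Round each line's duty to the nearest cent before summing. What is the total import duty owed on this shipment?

Line 1 (9168.16.23, Casoria, 2,894 kg, ¥546,126.74):
Base rate for 9168.16.23 is 15%.
9168.16.23 has an FTA preferential rate, but origin Casoria is not Drenara; base rate stands.
Additional duty on 9168.16.23 from Casoria: +33.5%. Applied ad valorem rate: 15% + 33.5% = 48.5%.
Duty = ¥546,126.74 × 48.5% = ¥264,871.47.
Line 2 (8778.81.79, Belovia, 8,321 units, ¥385,511.93):
Code 8778.81.79 is under a tariff-rate quota (threshold 4,234 units). In-quota: 4,234 units at 4.5%; over-quota: 4,087 units at 14%.
Pro-rata value split: in-quota = ¥385,511.93 × 4,234/8,321 = ¥196,161.22; over-quota = ¥385,511.93 − ¥196,161.22 = ¥189,350.71.
In-quota duty = ¥196,161.22 × 4.5% = ¥8,827.25. Over-quota duty = ¥189,350.71 × 14% = ¥26,509.10.
Line duty = ¥8,827.25 + ¥26,509.10 = ¥35,336.35.
Total = ¥264,871.47 + ¥35,336.35 = ¥300,207.82.

¥300,207.82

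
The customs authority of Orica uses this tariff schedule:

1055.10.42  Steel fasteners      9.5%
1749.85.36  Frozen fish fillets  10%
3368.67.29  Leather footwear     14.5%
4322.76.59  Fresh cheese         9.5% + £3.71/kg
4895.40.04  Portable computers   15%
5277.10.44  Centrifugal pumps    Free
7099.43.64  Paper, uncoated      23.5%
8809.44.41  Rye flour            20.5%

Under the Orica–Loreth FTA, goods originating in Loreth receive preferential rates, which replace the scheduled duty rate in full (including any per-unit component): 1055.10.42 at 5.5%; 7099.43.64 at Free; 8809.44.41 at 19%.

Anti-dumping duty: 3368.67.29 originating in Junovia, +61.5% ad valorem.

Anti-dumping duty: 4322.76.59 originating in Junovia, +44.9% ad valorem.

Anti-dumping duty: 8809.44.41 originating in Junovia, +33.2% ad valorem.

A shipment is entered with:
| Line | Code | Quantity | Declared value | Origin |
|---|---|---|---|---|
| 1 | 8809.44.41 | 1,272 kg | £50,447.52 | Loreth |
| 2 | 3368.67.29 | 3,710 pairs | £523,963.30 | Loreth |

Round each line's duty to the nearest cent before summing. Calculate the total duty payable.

Line 1 (8809.44.41, Loreth, 1,272 kg, £50,447.52):
Base rate for 8809.44.41 is 20.5%.
Origin Loreth qualifies under the Orica–Loreth agreement and 8809.44.41 is covered: preferential rate 19% applies instead.
The additional-duty order on 8809.44.41 targets Junovia, not Loreth; it does not apply.
Duty = £50,447.52 × 19% = £9,585.03.
Line 2 (3368.67.29, Loreth, 3,710 pairs, £523,963.30):
Base rate for 3368.67.29 is 14.5%.
Origin Loreth is the FTA partner but 3368.67.29 is not on the preference list; base rate stands.
The additional-duty order on 3368.67.29 targets Junovia, not Loreth; it does not apply.
Duty = £523,963.30 × 14.5% = £75,974.68.
Total = £9,585.03 + £75,974.68 = £85,559.71.

£85,559.71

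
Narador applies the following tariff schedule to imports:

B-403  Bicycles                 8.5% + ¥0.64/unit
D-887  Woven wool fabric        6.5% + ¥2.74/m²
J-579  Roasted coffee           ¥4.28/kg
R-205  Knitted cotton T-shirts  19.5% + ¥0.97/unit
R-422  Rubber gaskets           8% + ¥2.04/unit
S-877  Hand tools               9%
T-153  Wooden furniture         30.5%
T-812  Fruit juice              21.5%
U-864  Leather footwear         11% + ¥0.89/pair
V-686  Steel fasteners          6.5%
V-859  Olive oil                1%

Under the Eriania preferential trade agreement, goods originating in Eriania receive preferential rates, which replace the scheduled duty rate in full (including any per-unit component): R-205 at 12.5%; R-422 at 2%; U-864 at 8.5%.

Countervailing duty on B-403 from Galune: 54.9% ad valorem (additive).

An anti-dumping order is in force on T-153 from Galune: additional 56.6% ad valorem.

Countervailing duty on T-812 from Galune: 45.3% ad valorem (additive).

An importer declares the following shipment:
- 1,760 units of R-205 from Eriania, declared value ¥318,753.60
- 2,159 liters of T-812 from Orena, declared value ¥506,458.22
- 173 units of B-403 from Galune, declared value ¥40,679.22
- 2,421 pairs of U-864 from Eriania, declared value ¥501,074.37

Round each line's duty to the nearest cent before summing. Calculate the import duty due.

Line 1 (R-205, Eriania, 1,760 units, ¥318,753.60):
Base rate for R-205 is 19.5% + ¥0.97/unit.
Origin Eriania qualifies under the Narador–Eriania agreement and R-205 is covered: preferential rate 12.5% applies instead.
Duty = ¥318,753.60 × 12.5% = ¥39,844.20.
Line 2 (T-812, Orena, 2,159 liters, ¥506,458.22):
Base rate for T-812 is 21.5%.
The additional-duty order on T-812 targets Galune, not Orena; it does not apply.
Duty = ¥506,458.22 × 21.5% = ¥108,888.52.
Line 3 (B-403, Galune, 173 units, ¥40,679.22):
Base rate for B-403 is 8.5% + ¥0.64/unit.
Additional duty on B-403 from Galune: +54.9%. Applied ad valorem rate: 8.5% + 54.9% = 63.4%.
Duty = ¥40,679.22 × 63.4% + 173 × ¥0.64 = ¥25,901.35.
Line 4 (U-864, Eriania, 2,421 pairs, ¥501,074.37):
Base rate for U-864 is 11% + ¥0.89/pair.
Origin Eriania qualifies under the Narador–Eriania agreement and U-864 is covered: preferential rate 8.5% applies instead.
Duty = ¥501,074.37 × 8.5% = ¥42,591.32.
Total = ¥39,844.20 + ¥108,888.52 + ¥25,901.35 + ¥42,591.32 = ¥217,225.39.

¥217,225.39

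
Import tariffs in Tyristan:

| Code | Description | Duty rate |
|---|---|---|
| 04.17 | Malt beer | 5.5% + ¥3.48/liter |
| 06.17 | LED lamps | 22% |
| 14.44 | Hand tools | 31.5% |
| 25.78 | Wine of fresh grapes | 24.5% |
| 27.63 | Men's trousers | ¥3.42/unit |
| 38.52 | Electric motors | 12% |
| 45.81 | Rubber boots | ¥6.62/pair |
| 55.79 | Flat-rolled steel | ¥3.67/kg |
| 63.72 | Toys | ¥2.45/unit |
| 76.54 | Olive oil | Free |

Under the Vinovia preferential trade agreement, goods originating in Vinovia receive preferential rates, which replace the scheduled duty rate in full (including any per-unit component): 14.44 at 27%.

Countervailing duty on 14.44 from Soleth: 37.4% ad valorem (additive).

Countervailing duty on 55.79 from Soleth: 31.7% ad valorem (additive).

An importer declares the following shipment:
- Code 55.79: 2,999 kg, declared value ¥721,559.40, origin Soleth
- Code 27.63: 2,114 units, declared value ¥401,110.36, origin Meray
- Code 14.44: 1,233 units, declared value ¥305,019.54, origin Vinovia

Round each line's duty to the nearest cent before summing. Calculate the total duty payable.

Line 1 (55.79, Soleth, 2,999 kg, ¥721,559.40):
Base rate for 55.79 is ¥3.67/kg.
Additional duty on 55.79 from Soleth: +31.7% ad valorem. Applied ad valorem rate = 31.7%.
Duty = ¥721,559.40 × 31.7% + 2,999 × ¥3.67 = ¥239,740.66.
Line 2 (27.63, Meray, 2,114 units, ¥401,110.36):
Base rate for 27.63 is ¥3.42/unit.
Duty = 2,114 × ¥3.42 = ¥7,229.88.
Line 3 (14.44, Vinovia, 1,233 units, ¥305,019.54):
Base rate for 14.44 is 31.5%.
Origin Vinovia qualifies under the Tyristan–Vinovia agreement and 14.44 is covered: preferential rate 27% applies instead.
The additional-duty order on 14.44 targets Soleth, not Vinovia; it does not apply.
Duty = ¥305,019.54 × 27% = ¥82,355.28.
Total = ¥239,740.66 + ¥7,229.88 + ¥82,355.28 = ¥329,325.82.

¥329,325.82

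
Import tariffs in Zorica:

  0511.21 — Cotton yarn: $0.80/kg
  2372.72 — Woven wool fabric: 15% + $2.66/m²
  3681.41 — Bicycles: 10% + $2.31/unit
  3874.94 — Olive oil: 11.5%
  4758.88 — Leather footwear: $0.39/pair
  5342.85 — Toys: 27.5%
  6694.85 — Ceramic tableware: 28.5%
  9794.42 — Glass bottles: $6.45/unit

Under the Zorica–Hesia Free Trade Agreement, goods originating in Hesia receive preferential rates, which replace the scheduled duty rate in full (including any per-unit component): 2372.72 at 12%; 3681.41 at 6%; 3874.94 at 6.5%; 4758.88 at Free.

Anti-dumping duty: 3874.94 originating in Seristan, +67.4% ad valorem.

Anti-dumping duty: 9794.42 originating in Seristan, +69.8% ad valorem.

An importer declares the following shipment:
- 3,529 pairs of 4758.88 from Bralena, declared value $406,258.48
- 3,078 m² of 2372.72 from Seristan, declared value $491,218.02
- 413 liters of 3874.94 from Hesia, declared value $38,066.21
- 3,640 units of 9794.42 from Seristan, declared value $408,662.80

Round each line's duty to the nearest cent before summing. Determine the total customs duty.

Line 1 (4758.88, Bralena, 3,529 pairs, $406,258.48):
Base rate for 4758.88 is $0.39/pair.
4758.88 has an FTA preferential rate, but origin Bralena is not Hesia; base rate stands.
Duty = 3,529 × $0.39 = $1,376.31.
Line 2 (2372.72, Seristan, 3,078 m², $491,218.02):
Base rate for 2372.72 is 15% + $2.66/m².
2372.72 has an FTA preferential rate, but origin Seristan is not Hesia; base rate stands.
Duty = $491,218.02 × 15% + 3,078 × $2.66 = $81,870.18.
Line 3 (3874.94, Hesia, 413 liters, $38,066.21):
Base rate for 3874.94 is 11.5%.
Origin Hesia qualifies under the Zorica–Hesia agreement and 3874.94 is covered: preferential rate 6.5% applies instead.
The additional-duty order on 3874.94 targets Seristan, not Hesia; it does not apply.
Duty = $38,066.21 × 6.5% = $2,474.30.
Line 4 (9794.42, Seristan, 3,640 units, $408,662.80):
Base rate for 9794.42 is $6.45/unit.
Additional duty on 9794.42 from Seristan: +69.8% ad valorem. Applied ad valorem rate = 69.8%.
Duty = $408,662.80 × 69.8% + 3,640 × $6.45 = $308,724.63.
Total = $1,376.31 + $81,870.18 + $2,474.30 + $308,724.63 = $394,445.42.

$394,445.42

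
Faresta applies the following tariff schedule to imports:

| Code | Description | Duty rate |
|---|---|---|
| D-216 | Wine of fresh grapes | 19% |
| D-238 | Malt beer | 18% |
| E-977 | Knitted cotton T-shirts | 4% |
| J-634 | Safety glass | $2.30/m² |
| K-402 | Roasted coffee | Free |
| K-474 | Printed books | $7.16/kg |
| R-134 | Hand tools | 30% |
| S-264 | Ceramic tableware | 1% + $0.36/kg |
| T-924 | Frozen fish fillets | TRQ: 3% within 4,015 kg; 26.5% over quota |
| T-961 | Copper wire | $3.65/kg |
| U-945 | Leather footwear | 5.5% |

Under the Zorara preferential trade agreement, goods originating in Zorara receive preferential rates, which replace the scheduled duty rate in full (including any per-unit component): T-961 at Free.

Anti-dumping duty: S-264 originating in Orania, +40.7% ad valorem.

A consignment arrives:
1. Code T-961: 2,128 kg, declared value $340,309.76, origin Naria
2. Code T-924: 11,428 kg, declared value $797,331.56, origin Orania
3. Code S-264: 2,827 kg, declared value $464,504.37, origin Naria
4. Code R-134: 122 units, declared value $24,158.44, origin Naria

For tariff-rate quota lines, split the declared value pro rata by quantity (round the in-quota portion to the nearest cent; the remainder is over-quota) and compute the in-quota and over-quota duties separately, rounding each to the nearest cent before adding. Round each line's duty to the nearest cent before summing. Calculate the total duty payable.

Line 1 (T-961, Naria, 2,128 kg, $340,309.76):
Base rate for T-961 is $3.65/kg.
T-961 has an FTA preferential rate, but origin Naria is not Zorara; base rate stands.
Duty = 2,128 × $3.65 = $7,767.20.
Line 2 (T-924, Orania, 11,428 kg, $797,331.56):
Code T-924 is under a tariff-rate quota (threshold 4,015 kg). In-quota: 4,015 kg at 3%; over-quota: 7,413 kg at 26.5%.
Pro-rata value split: in-quota = $797,331.56 × 4,015/11,428 = $280,126.55; over-quota = $797,331.56 − $280,126.55 = $517,205.01.
In-quota duty = $280,126.55 × 3% = $8,403.80. Over-quota duty = $517,205.01 × 26.5% = $137,059.33.
Line duty = $8,403.80 + $137,059.33 = $145,463.13.
Line 3 (S-264, Naria, 2,827 kg, $464,504.37):
Base rate for S-264 is 1% + $0.36/kg.
The additional-duty order on S-264 targets Orania, not Naria; it does not apply.
Duty = $464,504.37 × 1% + 2,827 × $0.36 = $5,662.76.
Line 4 (R-134, Naria, 122 units, $24,158.44):
Base rate for R-134 is 30%.
Duty = $24,158.44 × 30% = $7,247.53.
Total = $7,767.20 + $145,463.13 + $5,662.76 + $7,247.53 = $166,140.62.

$166,140.62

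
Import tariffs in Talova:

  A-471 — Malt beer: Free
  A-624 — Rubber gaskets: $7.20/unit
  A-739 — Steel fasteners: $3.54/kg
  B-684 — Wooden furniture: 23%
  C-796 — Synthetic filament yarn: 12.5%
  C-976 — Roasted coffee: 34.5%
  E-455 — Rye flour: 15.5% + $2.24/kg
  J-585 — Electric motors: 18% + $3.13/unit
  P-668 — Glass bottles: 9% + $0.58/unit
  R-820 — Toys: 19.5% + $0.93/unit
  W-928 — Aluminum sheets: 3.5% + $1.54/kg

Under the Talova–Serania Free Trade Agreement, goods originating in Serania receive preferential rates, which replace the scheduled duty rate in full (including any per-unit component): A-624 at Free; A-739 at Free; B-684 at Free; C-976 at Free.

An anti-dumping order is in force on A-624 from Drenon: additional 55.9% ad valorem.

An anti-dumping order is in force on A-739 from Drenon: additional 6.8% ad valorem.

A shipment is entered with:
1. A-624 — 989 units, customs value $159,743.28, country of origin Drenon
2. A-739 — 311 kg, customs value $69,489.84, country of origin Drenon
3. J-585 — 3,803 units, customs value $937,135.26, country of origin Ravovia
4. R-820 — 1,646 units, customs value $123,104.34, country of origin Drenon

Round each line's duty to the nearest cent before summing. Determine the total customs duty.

$308,367.41

Line 1 (A-624, Drenon, 989 units, $159,743.28):
Base rate for A-624 is $7.20/unit.
A-624 has an FTA preferential rate, but origin Drenon is not Serania; base rate stands.
Additional duty on A-624 from Drenon: +55.9% ad valorem. Applied ad valorem rate = 55.9%.
Duty = $159,743.28 × 55.9% + 989 × $7.20 = $96,417.29.
Line 2 (A-739, Drenon, 311 kg, $69,489.84):
Base rate for A-739 is $3.54/kg.
A-739 has an FTA preferential rate, but origin Drenon is not Serania; base rate stands.
Additional duty on A-739 from Drenon: +6.8% ad valorem. Applied ad valorem rate = 6.8%.
Duty = $69,489.84 × 6.8% + 311 × $3.54 = $5,826.25.
Line 3 (J-585, Ravovia, 3,803 units, $937,135.26):
Base rate for J-585 is 18% + $3.13/unit.
Duty = $937,135.26 × 18% + 3,803 × $3.13 = $180,587.74.
Line 4 (R-820, Drenon, 1,646 units, $123,104.34):
Base rate for R-820 is 19.5% + $0.93/unit.
Duty = $123,104.34 × 19.5% + 1,646 × $0.93 = $25,536.13.
Total = $96,417.29 + $5,826.25 + $180,587.74 + $25,536.13 = $308,367.41.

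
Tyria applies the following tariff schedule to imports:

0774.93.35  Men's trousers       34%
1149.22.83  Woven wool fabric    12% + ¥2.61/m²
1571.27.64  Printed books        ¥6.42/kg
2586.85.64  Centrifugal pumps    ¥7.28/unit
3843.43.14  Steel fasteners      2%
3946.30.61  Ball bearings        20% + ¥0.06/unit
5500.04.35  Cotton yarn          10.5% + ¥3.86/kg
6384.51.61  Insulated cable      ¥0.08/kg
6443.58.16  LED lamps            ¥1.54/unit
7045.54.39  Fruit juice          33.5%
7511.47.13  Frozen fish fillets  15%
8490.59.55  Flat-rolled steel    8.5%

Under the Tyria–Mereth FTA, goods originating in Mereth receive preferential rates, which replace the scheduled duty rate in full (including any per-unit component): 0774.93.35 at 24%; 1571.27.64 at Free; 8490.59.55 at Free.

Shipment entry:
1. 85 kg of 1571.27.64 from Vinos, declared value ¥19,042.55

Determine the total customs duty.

Line 1 (1571.27.64, Vinos, 85 kg, ¥19,042.55):
Base rate for 1571.27.64 is ¥6.42/kg.
1571.27.64 has an FTA preferential rate, but origin Vinos is not Mereth; base rate stands.
Duty = 85 × ¥6.42 = ¥545.70.

¥545.70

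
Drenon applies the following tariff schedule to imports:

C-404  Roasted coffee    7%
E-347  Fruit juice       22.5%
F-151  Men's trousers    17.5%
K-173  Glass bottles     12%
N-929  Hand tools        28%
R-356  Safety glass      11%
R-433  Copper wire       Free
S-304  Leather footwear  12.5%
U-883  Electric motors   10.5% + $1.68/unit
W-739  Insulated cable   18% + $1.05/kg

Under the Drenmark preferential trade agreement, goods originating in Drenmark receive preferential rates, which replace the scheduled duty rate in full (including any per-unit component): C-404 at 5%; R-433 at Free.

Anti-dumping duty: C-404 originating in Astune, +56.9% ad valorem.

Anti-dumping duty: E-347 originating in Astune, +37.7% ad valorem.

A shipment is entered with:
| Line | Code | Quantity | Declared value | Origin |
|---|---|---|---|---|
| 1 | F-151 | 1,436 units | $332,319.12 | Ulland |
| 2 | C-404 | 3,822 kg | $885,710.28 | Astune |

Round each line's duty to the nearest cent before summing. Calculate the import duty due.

$624,124.72

Line 1 (F-151, Ulland, 1,436 units, $332,319.12):
Base rate for F-151 is 17.5%.
Duty = $332,319.12 × 17.5% = $58,155.85.
Line 2 (C-404, Astune, 3,822 kg, $885,710.28):
Base rate for C-404 is 7%.
C-404 has an FTA preferential rate, but origin Astune is not Drenmark; base rate stands.
Additional duty on C-404 from Astune: +56.9%. Applied ad valorem rate: 7% + 56.9% = 63.9%.
Duty = $885,710.28 × 63.9% = $565,968.87.
Total = $58,155.85 + $565,968.87 = $624,124.72.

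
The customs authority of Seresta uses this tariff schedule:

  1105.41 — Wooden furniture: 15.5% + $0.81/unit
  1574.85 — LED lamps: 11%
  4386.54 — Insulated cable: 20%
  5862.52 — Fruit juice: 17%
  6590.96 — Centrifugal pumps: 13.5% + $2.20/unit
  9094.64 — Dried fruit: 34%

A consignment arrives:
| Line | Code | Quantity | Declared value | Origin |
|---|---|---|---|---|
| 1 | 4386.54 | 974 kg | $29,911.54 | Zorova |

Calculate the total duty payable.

$5,982.31

Line 1 (4386.54, Zorova, 974 kg, $29,911.54):
Base rate for 4386.54 is 20%.
Duty = $29,911.54 × 20% = $5,982.31.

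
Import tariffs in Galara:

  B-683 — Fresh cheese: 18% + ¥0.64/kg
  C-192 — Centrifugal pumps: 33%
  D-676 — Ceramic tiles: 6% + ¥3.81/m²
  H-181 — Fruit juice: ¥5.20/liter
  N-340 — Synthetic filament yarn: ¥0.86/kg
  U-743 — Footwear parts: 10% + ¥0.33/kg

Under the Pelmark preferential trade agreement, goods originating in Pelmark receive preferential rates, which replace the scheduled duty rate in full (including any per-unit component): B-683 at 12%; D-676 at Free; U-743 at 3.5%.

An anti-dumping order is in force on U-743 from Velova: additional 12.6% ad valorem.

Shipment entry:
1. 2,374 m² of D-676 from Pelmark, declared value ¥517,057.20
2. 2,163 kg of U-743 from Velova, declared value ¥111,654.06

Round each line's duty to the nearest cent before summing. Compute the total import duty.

Line 1 (D-676, Pelmark, 2,374 m², ¥517,057.20):
Base rate for D-676 is 6% + ¥3.81/m².
Origin Pelmark qualifies under the Galara–Pelmark agreement and D-676 is covered: preferential rate Free applies instead.
Duty = ¥517,057.20 × 0% = ¥0.00.
Line 2 (U-743, Velova, 2,163 kg, ¥111,654.06):
Base rate for U-743 is 10% + ¥0.33/kg.
U-743 has an FTA preferential rate, but origin Velova is not Pelmark; base rate stands.
Additional duty on U-743 from Velova: +12.6%. Applied ad valorem rate: 10% + 12.6% = 22.6%.
Duty = ¥111,654.06 × 22.6% + 2,163 × ¥0.33 = ¥25,947.61.
Total = ¥0.00 + ¥25,947.61 = ¥25,947.61.

¥25,947.61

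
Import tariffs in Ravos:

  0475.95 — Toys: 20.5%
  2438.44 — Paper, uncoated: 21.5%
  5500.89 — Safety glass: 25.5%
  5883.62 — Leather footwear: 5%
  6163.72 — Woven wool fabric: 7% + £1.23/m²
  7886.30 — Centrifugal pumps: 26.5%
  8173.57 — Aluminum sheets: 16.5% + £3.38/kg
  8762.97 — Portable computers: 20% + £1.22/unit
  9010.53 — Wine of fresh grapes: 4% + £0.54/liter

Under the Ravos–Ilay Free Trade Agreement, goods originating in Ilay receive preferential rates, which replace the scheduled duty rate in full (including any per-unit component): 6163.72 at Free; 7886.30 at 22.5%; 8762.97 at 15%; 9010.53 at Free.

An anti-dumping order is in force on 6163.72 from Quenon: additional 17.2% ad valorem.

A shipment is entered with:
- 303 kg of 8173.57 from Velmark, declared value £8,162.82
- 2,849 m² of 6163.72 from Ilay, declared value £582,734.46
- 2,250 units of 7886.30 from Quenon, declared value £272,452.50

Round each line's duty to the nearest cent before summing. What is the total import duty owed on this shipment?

Line 1 (8173.57, Velmark, 303 kg, £8,162.82):
Base rate for 8173.57 is 16.5% + £3.38/kg.
Duty = £8,162.82 × 16.5% + 303 × £3.38 = £2,371.01.
Line 2 (6163.72, Ilay, 2,849 m², £582,734.46):
Base rate for 6163.72 is 7% + £1.23/m².
Origin Ilay qualifies under the Ravos–Ilay agreement and 6163.72 is covered: preferential rate Free applies instead.
The additional-duty order on 6163.72 targets Quenon, not Ilay; it does not apply.
Duty = £582,734.46 × 0% = £0.00.
Line 3 (7886.30, Quenon, 2,250 units, £272,452.50):
Base rate for 7886.30 is 26.5%.
7886.30 has an FTA preferential rate, but origin Quenon is not Ilay; base rate stands.
Duty = £272,452.50 × 26.5% = £72,199.91.
Total = £2,371.01 + £0.00 + £72,199.91 = £74,570.92.

£74,570.92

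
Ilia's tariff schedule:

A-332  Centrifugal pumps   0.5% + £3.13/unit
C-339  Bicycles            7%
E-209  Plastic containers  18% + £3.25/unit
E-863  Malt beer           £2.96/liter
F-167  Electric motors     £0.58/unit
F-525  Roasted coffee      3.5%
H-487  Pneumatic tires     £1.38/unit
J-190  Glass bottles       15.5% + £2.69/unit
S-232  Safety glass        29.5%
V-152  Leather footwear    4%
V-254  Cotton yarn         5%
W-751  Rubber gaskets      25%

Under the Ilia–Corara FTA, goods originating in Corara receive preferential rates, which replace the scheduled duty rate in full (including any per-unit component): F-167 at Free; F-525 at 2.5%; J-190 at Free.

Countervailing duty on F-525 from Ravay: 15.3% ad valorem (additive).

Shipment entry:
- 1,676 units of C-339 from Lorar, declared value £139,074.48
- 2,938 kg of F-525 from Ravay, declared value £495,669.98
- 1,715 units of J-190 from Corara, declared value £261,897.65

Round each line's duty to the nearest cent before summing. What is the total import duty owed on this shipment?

Line 1 (C-339, Lorar, 1,676 units, £139,074.48):
Base rate for C-339 is 7%.
Duty = £139,074.48 × 7% = £9,735.21.
Line 2 (F-525, Ravay, 2,938 kg, £495,669.98):
Base rate for F-525 is 3.5%.
F-525 has an FTA preferential rate, but origin Ravay is not Corara; base rate stands.
Additional duty on F-525 from Ravay: +15.3%. Applied ad valorem rate: 3.5% + 15.3% = 18.8%.
Duty = £495,669.98 × 18.8% = £93,185.96.
Line 3 (J-190, Corara, 1,715 units, £261,897.65):
Base rate for J-190 is 15.5% + £2.69/unit.
Origin Corara qualifies under the Ilia–Corara agreement and J-190 is covered: preferential rate Free applies instead.
Duty = £261,897.65 × 0% = £0.00.
Total = £9,735.21 + £93,185.96 + £0.00 = £102,921.17.

£102,921.17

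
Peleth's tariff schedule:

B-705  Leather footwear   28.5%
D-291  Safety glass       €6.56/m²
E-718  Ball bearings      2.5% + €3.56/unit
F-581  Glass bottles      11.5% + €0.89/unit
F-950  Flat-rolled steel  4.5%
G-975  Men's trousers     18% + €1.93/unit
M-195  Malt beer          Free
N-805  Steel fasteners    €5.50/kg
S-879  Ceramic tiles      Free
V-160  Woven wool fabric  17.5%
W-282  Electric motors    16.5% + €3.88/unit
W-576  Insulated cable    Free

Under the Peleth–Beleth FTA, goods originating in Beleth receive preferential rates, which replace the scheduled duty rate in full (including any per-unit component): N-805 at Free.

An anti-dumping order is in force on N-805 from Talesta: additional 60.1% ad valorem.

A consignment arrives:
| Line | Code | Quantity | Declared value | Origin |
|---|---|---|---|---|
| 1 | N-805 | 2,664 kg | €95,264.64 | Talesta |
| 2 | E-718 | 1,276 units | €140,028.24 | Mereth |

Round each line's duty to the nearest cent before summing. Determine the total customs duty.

€79,949.32

Line 1 (N-805, Talesta, 2,664 kg, €95,264.64):
Base rate for N-805 is €5.50/kg.
N-805 has an FTA preferential rate, but origin Talesta is not Beleth; base rate stands.
Additional duty on N-805 from Talesta: +60.1% ad valorem. Applied ad valorem rate = 60.1%.
Duty = €95,264.64 × 60.1% + 2,664 × €5.50 = €71,906.05.
Line 2 (E-718, Mereth, 1,276 units, €140,028.24):
Base rate for E-718 is 2.5% + €3.56/unit.
Duty = €140,028.24 × 2.5% + 1,276 × €3.56 = €8,043.27.
Total = €71,906.05 + €8,043.27 = €79,949.32.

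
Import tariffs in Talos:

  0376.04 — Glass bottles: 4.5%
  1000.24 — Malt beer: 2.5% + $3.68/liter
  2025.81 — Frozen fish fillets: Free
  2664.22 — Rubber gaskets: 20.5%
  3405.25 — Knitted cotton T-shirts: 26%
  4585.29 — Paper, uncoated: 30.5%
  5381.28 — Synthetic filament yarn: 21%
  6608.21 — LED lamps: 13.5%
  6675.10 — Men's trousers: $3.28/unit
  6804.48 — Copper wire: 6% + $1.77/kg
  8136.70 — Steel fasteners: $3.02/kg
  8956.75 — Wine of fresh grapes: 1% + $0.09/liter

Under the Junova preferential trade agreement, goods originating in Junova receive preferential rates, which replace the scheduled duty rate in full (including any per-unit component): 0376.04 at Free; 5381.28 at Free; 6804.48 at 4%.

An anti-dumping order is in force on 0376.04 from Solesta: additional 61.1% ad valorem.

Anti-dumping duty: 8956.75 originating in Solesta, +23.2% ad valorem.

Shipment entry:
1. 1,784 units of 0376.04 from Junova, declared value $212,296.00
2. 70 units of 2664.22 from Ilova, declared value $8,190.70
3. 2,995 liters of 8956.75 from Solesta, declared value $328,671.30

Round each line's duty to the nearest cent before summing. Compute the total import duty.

Line 1 (0376.04, Junova, 1,784 units, $212,296.00):
Base rate for 0376.04 is 4.5%.
Origin Junova qualifies under the Talos–Junova agreement and 0376.04 is covered: preferential rate Free applies instead.
The additional-duty order on 0376.04 targets Solesta, not Junova; it does not apply.
Duty = $212,296.00 × 0% = $0.00.
Line 2 (2664.22, Ilova, 70 units, $8,190.70):
Base rate for 2664.22 is 20.5%.
Duty = $8,190.70 × 20.5% = $1,679.09.
Line 3 (8956.75, Solesta, 2,995 liters, $328,671.30):
Base rate for 8956.75 is 1% + $0.09/liter.
Additional duty on 8956.75 from Solesta: +23.2%. Applied ad valorem rate: 1% + 23.2% = 24.2%.
Duty = $328,671.30 × 24.2% + 2,995 × $0.09 = $79,808.00.
Total = $0.00 + $1,679.09 + $79,808.00 = $81,487.09.

$81,487.09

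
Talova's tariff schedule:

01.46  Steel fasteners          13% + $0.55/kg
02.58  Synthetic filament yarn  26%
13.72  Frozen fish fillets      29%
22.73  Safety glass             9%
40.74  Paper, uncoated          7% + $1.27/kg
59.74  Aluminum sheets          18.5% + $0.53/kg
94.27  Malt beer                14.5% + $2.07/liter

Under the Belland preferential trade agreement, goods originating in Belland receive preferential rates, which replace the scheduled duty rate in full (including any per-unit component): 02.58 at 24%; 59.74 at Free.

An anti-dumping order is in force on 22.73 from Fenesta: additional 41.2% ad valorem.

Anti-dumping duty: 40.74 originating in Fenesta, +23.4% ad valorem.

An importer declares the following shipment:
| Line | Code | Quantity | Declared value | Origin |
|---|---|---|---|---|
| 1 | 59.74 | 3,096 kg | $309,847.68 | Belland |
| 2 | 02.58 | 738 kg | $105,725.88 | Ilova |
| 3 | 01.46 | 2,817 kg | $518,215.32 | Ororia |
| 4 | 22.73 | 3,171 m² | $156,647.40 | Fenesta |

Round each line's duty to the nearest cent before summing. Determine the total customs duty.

$175,043.06

Line 1 (59.74, Belland, 3,096 kg, $309,847.68):
Base rate for 59.74 is 18.5% + $0.53/kg.
Origin Belland qualifies under the Talova–Belland agreement and 59.74 is covered: preferential rate Free applies instead.
Duty = $309,847.68 × 0% = $0.00.
Line 2 (02.58, Ilova, 738 kg, $105,725.88):
Base rate for 02.58 is 26%.
02.58 has an FTA preferential rate, but origin Ilova is not Belland; base rate stands.
Duty = $105,725.88 × 26% = $27,488.73.
Line 3 (01.46, Ororia, 2,817 kg, $518,215.32):
Base rate for 01.46 is 13% + $0.55/kg.
Duty = $518,215.32 × 13% + 2,817 × $0.55 = $68,917.34.
Line 4 (22.73, Fenesta, 3,171 m², $156,647.40):
Base rate for 22.73 is 9%.
Additional duty on 22.73 from Fenesta: +41.2%. Applied ad valorem rate: 9% + 41.2% = 50.2%.
Duty = $156,647.40 × 50.2% = $78,636.99.
Total = $0.00 + $27,488.73 + $68,917.34 + $78,636.99 = $175,043.06.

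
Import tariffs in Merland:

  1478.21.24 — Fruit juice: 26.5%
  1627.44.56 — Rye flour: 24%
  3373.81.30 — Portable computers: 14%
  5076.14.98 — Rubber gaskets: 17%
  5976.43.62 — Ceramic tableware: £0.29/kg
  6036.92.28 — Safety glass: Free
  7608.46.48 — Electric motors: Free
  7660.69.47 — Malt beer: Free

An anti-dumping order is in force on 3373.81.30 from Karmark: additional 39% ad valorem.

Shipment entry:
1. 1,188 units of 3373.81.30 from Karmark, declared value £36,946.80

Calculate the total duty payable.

£19,581.80

Line 1 (3373.81.30, Karmark, 1,188 units, £36,946.80):
Base rate for 3373.81.30 is 14%.
Additional duty on 3373.81.30 from Karmark: +39%. Applied ad valorem rate: 14% + 39% = 53%.
Duty = £36,946.80 × 53% = £19,581.80.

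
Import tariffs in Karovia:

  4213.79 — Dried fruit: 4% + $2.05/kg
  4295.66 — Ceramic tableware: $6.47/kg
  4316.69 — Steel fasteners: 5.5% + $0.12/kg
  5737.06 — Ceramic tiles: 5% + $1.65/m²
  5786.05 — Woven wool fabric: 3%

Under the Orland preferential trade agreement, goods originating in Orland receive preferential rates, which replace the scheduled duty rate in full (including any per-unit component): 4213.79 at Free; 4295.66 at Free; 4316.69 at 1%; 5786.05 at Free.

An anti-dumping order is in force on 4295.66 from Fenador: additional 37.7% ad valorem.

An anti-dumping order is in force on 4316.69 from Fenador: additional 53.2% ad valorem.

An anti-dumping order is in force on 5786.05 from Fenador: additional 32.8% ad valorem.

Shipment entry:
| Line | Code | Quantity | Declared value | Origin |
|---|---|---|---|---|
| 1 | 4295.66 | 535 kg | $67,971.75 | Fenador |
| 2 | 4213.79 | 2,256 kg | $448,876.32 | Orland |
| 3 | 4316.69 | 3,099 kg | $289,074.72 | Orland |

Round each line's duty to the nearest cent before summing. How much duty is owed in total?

Line 1 (4295.66, Fenador, 535 kg, $67,971.75):
Base rate for 4295.66 is $6.47/kg.
4295.66 has an FTA preferential rate, but origin Fenador is not Orland; base rate stands.
Additional duty on 4295.66 from Fenador: +37.7% ad valorem. Applied ad valorem rate = 37.7%.
Duty = $67,971.75 × 37.7% + 535 × $6.47 = $29,086.80.
Line 2 (4213.79, Orland, 2,256 kg, $448,876.32):
Base rate for 4213.79 is 4% + $2.05/kg.
Origin Orland qualifies under the Karovia–Orland agreement and 4213.79 is covered: preferential rate Free applies instead.
Duty = $448,876.32 × 0% = $0.00.
Line 3 (4316.69, Orland, 3,099 kg, $289,074.72):
Base rate for 4316.69 is 5.5% + $0.12/kg.
Origin Orland qualifies under the Karovia–Orland agreement and 4316.69 is covered: preferential rate 1% applies instead.
The additional-duty order on 4316.69 targets Fenador, not Orland; it does not apply.
Duty = $289,074.72 × 1% = $2,890.75.
Total = $29,086.80 + $0.00 + $2,890.75 = $31,977.55.

$31,977.55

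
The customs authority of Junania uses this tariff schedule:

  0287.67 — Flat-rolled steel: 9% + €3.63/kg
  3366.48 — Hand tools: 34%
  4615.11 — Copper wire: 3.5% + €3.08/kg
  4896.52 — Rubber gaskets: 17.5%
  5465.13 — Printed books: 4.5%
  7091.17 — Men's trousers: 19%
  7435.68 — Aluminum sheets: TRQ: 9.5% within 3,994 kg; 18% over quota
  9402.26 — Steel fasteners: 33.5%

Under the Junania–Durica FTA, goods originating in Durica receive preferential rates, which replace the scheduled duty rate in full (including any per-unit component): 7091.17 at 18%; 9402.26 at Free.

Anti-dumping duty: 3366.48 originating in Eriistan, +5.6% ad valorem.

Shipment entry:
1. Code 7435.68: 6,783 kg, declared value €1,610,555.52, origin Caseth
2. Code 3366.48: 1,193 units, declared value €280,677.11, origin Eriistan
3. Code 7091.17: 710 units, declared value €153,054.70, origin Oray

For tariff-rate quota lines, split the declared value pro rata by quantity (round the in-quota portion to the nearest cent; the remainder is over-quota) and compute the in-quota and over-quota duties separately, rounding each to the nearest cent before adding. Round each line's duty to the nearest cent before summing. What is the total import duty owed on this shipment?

€349,520.02

Line 1 (7435.68, Caseth, 6,783 kg, €1,610,555.52):
Code 7435.68 is under a tariff-rate quota (threshold 3,994 kg). In-quota: 3,994 kg at 9.5%; over-quota: 2,789 kg at 18%.
Pro-rata value split: in-quota = €1,610,555.52 × 3,994/6,783 = €948,335.36; over-quota = €1,610,555.52 − €948,335.36 = €662,220.16.
In-quota duty = €948,335.36 × 9.5% = €90,091.86. Over-quota duty = €662,220.16 × 18% = €119,199.63.
Line duty = €90,091.86 + €119,199.63 = €209,291.49.
Line 2 (3366.48, Eriistan, 1,193 units, €280,677.11):
Base rate for 3366.48 is 34%.
Additional duty on 3366.48 from Eriistan: +5.6%. Applied ad valorem rate: 34% + 5.6% = 39.6%.
Duty = €280,677.11 × 39.6% = €111,148.14.
Line 3 (7091.17, Oray, 710 units, €153,054.70):
Base rate for 7091.17 is 19%.
7091.17 has an FTA preferential rate, but origin Oray is not Durica; base rate stands.
Duty = €153,054.70 × 19% = €29,080.39.
Total = €209,291.49 + €111,148.14 + €29,080.39 = €349,520.02.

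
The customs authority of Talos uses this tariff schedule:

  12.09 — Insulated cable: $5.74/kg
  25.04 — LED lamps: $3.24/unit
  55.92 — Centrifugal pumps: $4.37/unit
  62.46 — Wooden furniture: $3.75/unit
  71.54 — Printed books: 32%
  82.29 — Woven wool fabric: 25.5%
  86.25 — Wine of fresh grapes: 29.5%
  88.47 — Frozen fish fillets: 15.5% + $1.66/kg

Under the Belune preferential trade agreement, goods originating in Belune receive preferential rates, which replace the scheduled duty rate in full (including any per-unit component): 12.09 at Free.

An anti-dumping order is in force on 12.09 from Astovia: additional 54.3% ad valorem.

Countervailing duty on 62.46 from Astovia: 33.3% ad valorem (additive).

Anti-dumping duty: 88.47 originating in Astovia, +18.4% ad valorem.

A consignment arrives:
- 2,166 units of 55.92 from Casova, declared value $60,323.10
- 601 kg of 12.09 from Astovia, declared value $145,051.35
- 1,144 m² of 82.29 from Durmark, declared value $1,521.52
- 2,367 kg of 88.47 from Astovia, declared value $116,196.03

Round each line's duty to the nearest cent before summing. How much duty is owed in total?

Line 1 (55.92, Casova, 2,166 units, $60,323.10):
Base rate for 55.92 is $4.37/unit.
Duty = 2,166 × $4.37 = $9,465.42.
Line 2 (12.09, Astovia, 601 kg, $145,051.35):
Base rate for 12.09 is $5.74/kg.
12.09 has an FTA preferential rate, but origin Astovia is not Belune; base rate stands.
Additional duty on 12.09 from Astovia: +54.3% ad valorem. Applied ad valorem rate = 54.3%.
Duty = $145,051.35 × 54.3% + 601 × $5.74 = $82,212.62.
Line 3 (82.29, Durmark, 1,144 m², $1,521.52):
Base rate for 82.29 is 25.5%.
Duty = $1,521.52 × 25.5% = $387.99.
Line 4 (88.47, Astovia, 2,367 kg, $116,196.03):
Base rate for 88.47 is 15.5% + $1.66/kg.
Additional duty on 88.47 from Astovia: +18.4%. Applied ad valorem rate: 15.5% + 18.4% = 33.9%.
Duty = $116,196.03 × 33.9% + 2,367 × $1.66 = $43,319.67.
Total = $9,465.42 + $82,212.62 + $387.99 + $43,319.67 = $135,385.70.

$135,385.70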